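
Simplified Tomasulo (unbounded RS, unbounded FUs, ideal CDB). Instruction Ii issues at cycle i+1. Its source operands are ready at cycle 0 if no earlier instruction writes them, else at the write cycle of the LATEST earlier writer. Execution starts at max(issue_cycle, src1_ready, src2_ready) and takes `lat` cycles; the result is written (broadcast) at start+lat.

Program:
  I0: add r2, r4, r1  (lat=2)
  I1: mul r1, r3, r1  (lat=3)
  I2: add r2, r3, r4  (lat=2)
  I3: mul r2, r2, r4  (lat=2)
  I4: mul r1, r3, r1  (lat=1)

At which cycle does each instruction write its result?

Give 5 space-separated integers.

I0 add r2: issue@1 deps=(None,None) exec_start@1 write@3
I1 mul r1: issue@2 deps=(None,None) exec_start@2 write@5
I2 add r2: issue@3 deps=(None,None) exec_start@3 write@5
I3 mul r2: issue@4 deps=(2,None) exec_start@5 write@7
I4 mul r1: issue@5 deps=(None,1) exec_start@5 write@6

Answer: 3 5 5 7 6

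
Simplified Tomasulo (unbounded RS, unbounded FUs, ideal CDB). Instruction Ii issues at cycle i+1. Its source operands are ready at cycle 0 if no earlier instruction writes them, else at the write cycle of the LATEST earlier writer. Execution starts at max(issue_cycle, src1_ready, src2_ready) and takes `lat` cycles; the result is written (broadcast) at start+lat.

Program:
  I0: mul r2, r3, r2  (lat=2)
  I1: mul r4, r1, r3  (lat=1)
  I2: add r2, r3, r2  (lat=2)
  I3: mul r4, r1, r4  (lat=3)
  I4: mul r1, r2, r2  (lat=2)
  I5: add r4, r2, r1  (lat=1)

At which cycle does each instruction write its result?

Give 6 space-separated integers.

Answer: 3 3 5 7 7 8

Derivation:
I0 mul r2: issue@1 deps=(None,None) exec_start@1 write@3
I1 mul r4: issue@2 deps=(None,None) exec_start@2 write@3
I2 add r2: issue@3 deps=(None,0) exec_start@3 write@5
I3 mul r4: issue@4 deps=(None,1) exec_start@4 write@7
I4 mul r1: issue@5 deps=(2,2) exec_start@5 write@7
I5 add r4: issue@6 deps=(2,4) exec_start@7 write@8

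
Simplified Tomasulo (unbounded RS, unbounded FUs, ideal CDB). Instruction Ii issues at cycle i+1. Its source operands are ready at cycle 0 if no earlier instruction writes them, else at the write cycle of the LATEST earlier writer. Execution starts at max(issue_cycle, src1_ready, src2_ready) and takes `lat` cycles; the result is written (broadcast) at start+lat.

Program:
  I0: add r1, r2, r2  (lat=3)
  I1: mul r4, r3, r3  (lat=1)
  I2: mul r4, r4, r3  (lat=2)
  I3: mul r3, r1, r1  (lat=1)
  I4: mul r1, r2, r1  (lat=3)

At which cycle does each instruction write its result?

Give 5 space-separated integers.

I0 add r1: issue@1 deps=(None,None) exec_start@1 write@4
I1 mul r4: issue@2 deps=(None,None) exec_start@2 write@3
I2 mul r4: issue@3 deps=(1,None) exec_start@3 write@5
I3 mul r3: issue@4 deps=(0,0) exec_start@4 write@5
I4 mul r1: issue@5 deps=(None,0) exec_start@5 write@8

Answer: 4 3 5 5 8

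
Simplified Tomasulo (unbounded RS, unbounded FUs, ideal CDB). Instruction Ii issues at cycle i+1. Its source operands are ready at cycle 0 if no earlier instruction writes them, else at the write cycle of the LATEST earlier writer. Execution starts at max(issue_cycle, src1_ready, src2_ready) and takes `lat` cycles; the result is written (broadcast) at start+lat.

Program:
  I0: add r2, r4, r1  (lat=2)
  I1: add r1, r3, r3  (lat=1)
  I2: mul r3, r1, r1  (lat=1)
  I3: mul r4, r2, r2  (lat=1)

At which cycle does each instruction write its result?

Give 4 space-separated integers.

I0 add r2: issue@1 deps=(None,None) exec_start@1 write@3
I1 add r1: issue@2 deps=(None,None) exec_start@2 write@3
I2 mul r3: issue@3 deps=(1,1) exec_start@3 write@4
I3 mul r4: issue@4 deps=(0,0) exec_start@4 write@5

Answer: 3 3 4 5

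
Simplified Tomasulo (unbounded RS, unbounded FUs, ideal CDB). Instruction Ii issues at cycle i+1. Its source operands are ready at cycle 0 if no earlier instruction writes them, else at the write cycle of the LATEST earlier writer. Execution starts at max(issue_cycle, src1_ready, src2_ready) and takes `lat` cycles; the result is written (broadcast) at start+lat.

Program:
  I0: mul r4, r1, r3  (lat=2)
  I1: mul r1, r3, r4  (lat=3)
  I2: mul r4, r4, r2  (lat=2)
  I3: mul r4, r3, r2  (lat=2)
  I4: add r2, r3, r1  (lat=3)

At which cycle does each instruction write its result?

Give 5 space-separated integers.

Answer: 3 6 5 6 9

Derivation:
I0 mul r4: issue@1 deps=(None,None) exec_start@1 write@3
I1 mul r1: issue@2 deps=(None,0) exec_start@3 write@6
I2 mul r4: issue@3 deps=(0,None) exec_start@3 write@5
I3 mul r4: issue@4 deps=(None,None) exec_start@4 write@6
I4 add r2: issue@5 deps=(None,1) exec_start@6 write@9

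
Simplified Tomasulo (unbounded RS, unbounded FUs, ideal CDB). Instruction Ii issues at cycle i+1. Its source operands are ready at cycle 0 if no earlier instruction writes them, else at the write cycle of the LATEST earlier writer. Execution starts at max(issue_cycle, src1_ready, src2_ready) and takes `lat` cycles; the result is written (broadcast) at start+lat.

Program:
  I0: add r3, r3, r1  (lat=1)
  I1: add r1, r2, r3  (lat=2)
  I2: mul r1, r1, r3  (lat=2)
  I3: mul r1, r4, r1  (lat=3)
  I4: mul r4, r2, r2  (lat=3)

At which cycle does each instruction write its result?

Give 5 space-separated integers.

I0 add r3: issue@1 deps=(None,None) exec_start@1 write@2
I1 add r1: issue@2 deps=(None,0) exec_start@2 write@4
I2 mul r1: issue@3 deps=(1,0) exec_start@4 write@6
I3 mul r1: issue@4 deps=(None,2) exec_start@6 write@9
I4 mul r4: issue@5 deps=(None,None) exec_start@5 write@8

Answer: 2 4 6 9 8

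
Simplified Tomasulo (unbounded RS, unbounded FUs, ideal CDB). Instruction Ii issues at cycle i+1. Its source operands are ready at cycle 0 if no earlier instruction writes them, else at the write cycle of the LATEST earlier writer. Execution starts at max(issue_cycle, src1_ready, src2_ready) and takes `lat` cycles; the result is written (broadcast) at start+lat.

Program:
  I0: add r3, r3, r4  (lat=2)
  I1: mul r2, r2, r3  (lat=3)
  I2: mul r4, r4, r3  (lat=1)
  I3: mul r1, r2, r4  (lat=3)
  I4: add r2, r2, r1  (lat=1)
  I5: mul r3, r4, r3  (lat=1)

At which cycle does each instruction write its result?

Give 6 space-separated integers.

Answer: 3 6 4 9 10 7

Derivation:
I0 add r3: issue@1 deps=(None,None) exec_start@1 write@3
I1 mul r2: issue@2 deps=(None,0) exec_start@3 write@6
I2 mul r4: issue@3 deps=(None,0) exec_start@3 write@4
I3 mul r1: issue@4 deps=(1,2) exec_start@6 write@9
I4 add r2: issue@5 deps=(1,3) exec_start@9 write@10
I5 mul r3: issue@6 deps=(2,0) exec_start@6 write@7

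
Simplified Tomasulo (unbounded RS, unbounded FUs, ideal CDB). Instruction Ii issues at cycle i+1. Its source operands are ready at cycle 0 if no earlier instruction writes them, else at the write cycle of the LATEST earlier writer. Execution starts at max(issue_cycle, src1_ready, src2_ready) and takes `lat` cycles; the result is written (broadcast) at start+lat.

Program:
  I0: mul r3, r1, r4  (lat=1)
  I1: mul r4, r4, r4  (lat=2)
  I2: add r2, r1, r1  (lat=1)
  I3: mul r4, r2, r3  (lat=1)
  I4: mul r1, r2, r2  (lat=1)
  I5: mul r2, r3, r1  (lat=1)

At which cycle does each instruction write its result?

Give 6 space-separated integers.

Answer: 2 4 4 5 6 7

Derivation:
I0 mul r3: issue@1 deps=(None,None) exec_start@1 write@2
I1 mul r4: issue@2 deps=(None,None) exec_start@2 write@4
I2 add r2: issue@3 deps=(None,None) exec_start@3 write@4
I3 mul r4: issue@4 deps=(2,0) exec_start@4 write@5
I4 mul r1: issue@5 deps=(2,2) exec_start@5 write@6
I5 mul r2: issue@6 deps=(0,4) exec_start@6 write@7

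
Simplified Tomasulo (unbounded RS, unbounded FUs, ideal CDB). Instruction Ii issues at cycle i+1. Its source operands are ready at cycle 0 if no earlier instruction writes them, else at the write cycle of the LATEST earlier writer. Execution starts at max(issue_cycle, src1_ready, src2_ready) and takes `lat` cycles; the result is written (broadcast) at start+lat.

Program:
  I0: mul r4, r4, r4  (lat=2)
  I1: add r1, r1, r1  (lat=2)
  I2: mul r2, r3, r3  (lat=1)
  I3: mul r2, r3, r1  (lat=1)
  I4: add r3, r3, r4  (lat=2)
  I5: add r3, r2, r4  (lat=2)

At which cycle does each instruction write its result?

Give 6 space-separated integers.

I0 mul r4: issue@1 deps=(None,None) exec_start@1 write@3
I1 add r1: issue@2 deps=(None,None) exec_start@2 write@4
I2 mul r2: issue@3 deps=(None,None) exec_start@3 write@4
I3 mul r2: issue@4 deps=(None,1) exec_start@4 write@5
I4 add r3: issue@5 deps=(None,0) exec_start@5 write@7
I5 add r3: issue@6 deps=(3,0) exec_start@6 write@8

Answer: 3 4 4 5 7 8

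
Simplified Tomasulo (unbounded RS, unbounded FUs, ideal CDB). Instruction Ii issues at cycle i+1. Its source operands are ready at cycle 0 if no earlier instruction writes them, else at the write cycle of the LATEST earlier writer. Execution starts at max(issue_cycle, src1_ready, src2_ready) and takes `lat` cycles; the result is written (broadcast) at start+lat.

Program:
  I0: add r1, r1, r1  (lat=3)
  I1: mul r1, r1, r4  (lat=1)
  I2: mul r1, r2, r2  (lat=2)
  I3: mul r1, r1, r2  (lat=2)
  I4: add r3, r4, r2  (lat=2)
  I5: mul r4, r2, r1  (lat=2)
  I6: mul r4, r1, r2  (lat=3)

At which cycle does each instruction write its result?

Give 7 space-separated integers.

I0 add r1: issue@1 deps=(None,None) exec_start@1 write@4
I1 mul r1: issue@2 deps=(0,None) exec_start@4 write@5
I2 mul r1: issue@3 deps=(None,None) exec_start@3 write@5
I3 mul r1: issue@4 deps=(2,None) exec_start@5 write@7
I4 add r3: issue@5 deps=(None,None) exec_start@5 write@7
I5 mul r4: issue@6 deps=(None,3) exec_start@7 write@9
I6 mul r4: issue@7 deps=(3,None) exec_start@7 write@10

Answer: 4 5 5 7 7 9 10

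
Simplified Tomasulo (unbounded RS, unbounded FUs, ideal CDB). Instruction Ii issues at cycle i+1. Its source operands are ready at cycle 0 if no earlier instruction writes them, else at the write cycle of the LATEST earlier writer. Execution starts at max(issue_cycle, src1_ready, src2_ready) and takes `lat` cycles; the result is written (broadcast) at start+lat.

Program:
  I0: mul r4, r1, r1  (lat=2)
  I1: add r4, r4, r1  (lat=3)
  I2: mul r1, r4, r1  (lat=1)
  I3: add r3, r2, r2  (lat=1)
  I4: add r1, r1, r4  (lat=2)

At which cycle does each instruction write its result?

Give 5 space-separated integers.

Answer: 3 6 7 5 9

Derivation:
I0 mul r4: issue@1 deps=(None,None) exec_start@1 write@3
I1 add r4: issue@2 deps=(0,None) exec_start@3 write@6
I2 mul r1: issue@3 deps=(1,None) exec_start@6 write@7
I3 add r3: issue@4 deps=(None,None) exec_start@4 write@5
I4 add r1: issue@5 deps=(2,1) exec_start@7 write@9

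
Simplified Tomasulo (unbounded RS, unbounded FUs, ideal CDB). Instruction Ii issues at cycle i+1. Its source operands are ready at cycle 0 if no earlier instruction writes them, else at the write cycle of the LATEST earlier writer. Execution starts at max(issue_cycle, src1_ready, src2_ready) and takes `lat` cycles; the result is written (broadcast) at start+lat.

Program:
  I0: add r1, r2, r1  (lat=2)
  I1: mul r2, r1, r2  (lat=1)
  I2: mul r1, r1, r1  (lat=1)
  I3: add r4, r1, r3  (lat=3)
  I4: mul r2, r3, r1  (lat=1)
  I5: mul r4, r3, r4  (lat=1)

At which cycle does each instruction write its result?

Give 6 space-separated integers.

I0 add r1: issue@1 deps=(None,None) exec_start@1 write@3
I1 mul r2: issue@2 deps=(0,None) exec_start@3 write@4
I2 mul r1: issue@3 deps=(0,0) exec_start@3 write@4
I3 add r4: issue@4 deps=(2,None) exec_start@4 write@7
I4 mul r2: issue@5 deps=(None,2) exec_start@5 write@6
I5 mul r4: issue@6 deps=(None,3) exec_start@7 write@8

Answer: 3 4 4 7 6 8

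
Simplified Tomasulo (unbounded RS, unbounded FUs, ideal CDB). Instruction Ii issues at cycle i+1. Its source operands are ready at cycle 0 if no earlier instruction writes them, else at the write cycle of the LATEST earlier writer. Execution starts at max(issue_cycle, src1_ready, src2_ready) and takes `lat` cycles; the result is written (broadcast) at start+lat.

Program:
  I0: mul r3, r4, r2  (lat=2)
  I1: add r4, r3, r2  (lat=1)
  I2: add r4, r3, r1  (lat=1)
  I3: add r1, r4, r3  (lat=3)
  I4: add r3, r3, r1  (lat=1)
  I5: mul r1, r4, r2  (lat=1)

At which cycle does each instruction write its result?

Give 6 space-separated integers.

Answer: 3 4 4 7 8 7

Derivation:
I0 mul r3: issue@1 deps=(None,None) exec_start@1 write@3
I1 add r4: issue@2 deps=(0,None) exec_start@3 write@4
I2 add r4: issue@3 deps=(0,None) exec_start@3 write@4
I3 add r1: issue@4 deps=(2,0) exec_start@4 write@7
I4 add r3: issue@5 deps=(0,3) exec_start@7 write@8
I5 mul r1: issue@6 deps=(2,None) exec_start@6 write@7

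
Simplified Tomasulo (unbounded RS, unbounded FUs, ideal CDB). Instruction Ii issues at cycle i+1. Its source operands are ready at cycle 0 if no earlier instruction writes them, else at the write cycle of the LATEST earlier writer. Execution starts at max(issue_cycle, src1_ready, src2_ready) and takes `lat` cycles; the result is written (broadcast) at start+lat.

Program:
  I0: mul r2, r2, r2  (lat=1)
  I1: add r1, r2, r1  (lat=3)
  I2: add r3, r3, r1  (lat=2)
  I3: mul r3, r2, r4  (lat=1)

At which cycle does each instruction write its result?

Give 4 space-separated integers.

I0 mul r2: issue@1 deps=(None,None) exec_start@1 write@2
I1 add r1: issue@2 deps=(0,None) exec_start@2 write@5
I2 add r3: issue@3 deps=(None,1) exec_start@5 write@7
I3 mul r3: issue@4 deps=(0,None) exec_start@4 write@5

Answer: 2 5 7 5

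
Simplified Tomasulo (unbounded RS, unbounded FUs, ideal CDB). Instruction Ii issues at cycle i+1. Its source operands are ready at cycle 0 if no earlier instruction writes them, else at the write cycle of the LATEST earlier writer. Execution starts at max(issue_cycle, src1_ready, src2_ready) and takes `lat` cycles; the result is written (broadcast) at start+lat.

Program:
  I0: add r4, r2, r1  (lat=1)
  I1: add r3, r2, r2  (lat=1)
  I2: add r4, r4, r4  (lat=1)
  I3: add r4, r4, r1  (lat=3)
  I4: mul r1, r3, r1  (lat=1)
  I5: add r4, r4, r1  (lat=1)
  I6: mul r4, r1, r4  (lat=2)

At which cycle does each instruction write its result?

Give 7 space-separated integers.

I0 add r4: issue@1 deps=(None,None) exec_start@1 write@2
I1 add r3: issue@2 deps=(None,None) exec_start@2 write@3
I2 add r4: issue@3 deps=(0,0) exec_start@3 write@4
I3 add r4: issue@4 deps=(2,None) exec_start@4 write@7
I4 mul r1: issue@5 deps=(1,None) exec_start@5 write@6
I5 add r4: issue@6 deps=(3,4) exec_start@7 write@8
I6 mul r4: issue@7 deps=(4,5) exec_start@8 write@10

Answer: 2 3 4 7 6 8 10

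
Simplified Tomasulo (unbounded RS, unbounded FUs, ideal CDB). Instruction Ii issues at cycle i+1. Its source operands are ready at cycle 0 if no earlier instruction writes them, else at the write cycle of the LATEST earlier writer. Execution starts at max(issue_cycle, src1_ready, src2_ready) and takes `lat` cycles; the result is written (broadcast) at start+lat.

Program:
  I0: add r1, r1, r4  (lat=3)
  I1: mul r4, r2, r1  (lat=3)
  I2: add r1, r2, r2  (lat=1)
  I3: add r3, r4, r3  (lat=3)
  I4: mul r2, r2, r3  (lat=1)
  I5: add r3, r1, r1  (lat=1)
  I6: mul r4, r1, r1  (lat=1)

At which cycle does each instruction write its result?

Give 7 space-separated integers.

I0 add r1: issue@1 deps=(None,None) exec_start@1 write@4
I1 mul r4: issue@2 deps=(None,0) exec_start@4 write@7
I2 add r1: issue@3 deps=(None,None) exec_start@3 write@4
I3 add r3: issue@4 deps=(1,None) exec_start@7 write@10
I4 mul r2: issue@5 deps=(None,3) exec_start@10 write@11
I5 add r3: issue@6 deps=(2,2) exec_start@6 write@7
I6 mul r4: issue@7 deps=(2,2) exec_start@7 write@8

Answer: 4 7 4 10 11 7 8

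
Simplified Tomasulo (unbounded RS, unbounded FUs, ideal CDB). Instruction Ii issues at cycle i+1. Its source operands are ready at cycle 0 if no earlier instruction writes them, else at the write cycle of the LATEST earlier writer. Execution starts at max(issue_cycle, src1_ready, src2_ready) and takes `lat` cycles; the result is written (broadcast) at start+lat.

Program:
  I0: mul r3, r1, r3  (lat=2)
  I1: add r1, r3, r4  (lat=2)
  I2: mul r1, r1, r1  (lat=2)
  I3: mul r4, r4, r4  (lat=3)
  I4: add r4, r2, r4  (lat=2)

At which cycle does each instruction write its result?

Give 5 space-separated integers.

I0 mul r3: issue@1 deps=(None,None) exec_start@1 write@3
I1 add r1: issue@2 deps=(0,None) exec_start@3 write@5
I2 mul r1: issue@3 deps=(1,1) exec_start@5 write@7
I3 mul r4: issue@4 deps=(None,None) exec_start@4 write@7
I4 add r4: issue@5 deps=(None,3) exec_start@7 write@9

Answer: 3 5 7 7 9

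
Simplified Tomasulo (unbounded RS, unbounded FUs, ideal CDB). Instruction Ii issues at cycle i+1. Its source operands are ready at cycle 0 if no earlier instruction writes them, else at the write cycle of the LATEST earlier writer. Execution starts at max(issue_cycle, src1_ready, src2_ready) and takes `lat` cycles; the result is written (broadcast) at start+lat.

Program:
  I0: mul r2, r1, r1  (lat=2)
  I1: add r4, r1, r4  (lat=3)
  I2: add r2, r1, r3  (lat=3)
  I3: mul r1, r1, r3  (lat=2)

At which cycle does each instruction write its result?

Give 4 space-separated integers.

I0 mul r2: issue@1 deps=(None,None) exec_start@1 write@3
I1 add r4: issue@2 deps=(None,None) exec_start@2 write@5
I2 add r2: issue@3 deps=(None,None) exec_start@3 write@6
I3 mul r1: issue@4 deps=(None,None) exec_start@4 write@6

Answer: 3 5 6 6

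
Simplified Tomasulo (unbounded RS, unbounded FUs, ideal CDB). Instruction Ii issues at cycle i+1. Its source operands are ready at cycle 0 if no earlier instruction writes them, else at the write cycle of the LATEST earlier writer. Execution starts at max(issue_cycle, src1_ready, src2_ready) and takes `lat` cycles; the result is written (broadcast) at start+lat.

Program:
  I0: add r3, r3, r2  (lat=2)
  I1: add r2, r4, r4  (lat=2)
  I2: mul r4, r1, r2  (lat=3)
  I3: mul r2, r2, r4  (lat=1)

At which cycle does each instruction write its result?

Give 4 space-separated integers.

Answer: 3 4 7 8

Derivation:
I0 add r3: issue@1 deps=(None,None) exec_start@1 write@3
I1 add r2: issue@2 deps=(None,None) exec_start@2 write@4
I2 mul r4: issue@3 deps=(None,1) exec_start@4 write@7
I3 mul r2: issue@4 deps=(1,2) exec_start@7 write@8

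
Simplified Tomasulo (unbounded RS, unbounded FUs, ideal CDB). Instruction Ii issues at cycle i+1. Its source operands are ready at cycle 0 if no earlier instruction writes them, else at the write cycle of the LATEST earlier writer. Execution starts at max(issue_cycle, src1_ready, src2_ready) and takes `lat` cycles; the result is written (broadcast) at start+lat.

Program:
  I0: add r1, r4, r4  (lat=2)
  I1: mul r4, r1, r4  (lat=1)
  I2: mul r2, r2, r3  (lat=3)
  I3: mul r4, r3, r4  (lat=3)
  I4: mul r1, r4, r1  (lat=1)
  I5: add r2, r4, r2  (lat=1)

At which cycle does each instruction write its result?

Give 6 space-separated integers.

I0 add r1: issue@1 deps=(None,None) exec_start@1 write@3
I1 mul r4: issue@2 deps=(0,None) exec_start@3 write@4
I2 mul r2: issue@3 deps=(None,None) exec_start@3 write@6
I3 mul r4: issue@4 deps=(None,1) exec_start@4 write@7
I4 mul r1: issue@5 deps=(3,0) exec_start@7 write@8
I5 add r2: issue@6 deps=(3,2) exec_start@7 write@8

Answer: 3 4 6 7 8 8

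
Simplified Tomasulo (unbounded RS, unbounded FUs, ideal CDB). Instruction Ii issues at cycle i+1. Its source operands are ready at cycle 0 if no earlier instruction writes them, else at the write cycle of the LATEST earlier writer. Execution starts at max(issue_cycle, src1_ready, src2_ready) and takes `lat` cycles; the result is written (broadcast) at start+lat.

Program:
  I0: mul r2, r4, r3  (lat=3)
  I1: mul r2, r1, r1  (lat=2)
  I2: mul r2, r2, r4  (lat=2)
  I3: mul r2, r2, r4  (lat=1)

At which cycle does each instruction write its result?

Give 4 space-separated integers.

I0 mul r2: issue@1 deps=(None,None) exec_start@1 write@4
I1 mul r2: issue@2 deps=(None,None) exec_start@2 write@4
I2 mul r2: issue@3 deps=(1,None) exec_start@4 write@6
I3 mul r2: issue@4 deps=(2,None) exec_start@6 write@7

Answer: 4 4 6 7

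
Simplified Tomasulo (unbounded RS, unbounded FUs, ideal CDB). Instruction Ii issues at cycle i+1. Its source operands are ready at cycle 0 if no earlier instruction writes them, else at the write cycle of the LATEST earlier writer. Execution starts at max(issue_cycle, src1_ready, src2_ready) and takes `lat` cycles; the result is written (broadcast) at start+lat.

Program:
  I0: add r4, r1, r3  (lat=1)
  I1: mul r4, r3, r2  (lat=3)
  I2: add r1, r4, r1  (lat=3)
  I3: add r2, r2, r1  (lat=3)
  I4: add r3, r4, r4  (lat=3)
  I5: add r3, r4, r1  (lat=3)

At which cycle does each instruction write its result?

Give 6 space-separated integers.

Answer: 2 5 8 11 8 11

Derivation:
I0 add r4: issue@1 deps=(None,None) exec_start@1 write@2
I1 mul r4: issue@2 deps=(None,None) exec_start@2 write@5
I2 add r1: issue@3 deps=(1,None) exec_start@5 write@8
I3 add r2: issue@4 deps=(None,2) exec_start@8 write@11
I4 add r3: issue@5 deps=(1,1) exec_start@5 write@8
I5 add r3: issue@6 deps=(1,2) exec_start@8 write@11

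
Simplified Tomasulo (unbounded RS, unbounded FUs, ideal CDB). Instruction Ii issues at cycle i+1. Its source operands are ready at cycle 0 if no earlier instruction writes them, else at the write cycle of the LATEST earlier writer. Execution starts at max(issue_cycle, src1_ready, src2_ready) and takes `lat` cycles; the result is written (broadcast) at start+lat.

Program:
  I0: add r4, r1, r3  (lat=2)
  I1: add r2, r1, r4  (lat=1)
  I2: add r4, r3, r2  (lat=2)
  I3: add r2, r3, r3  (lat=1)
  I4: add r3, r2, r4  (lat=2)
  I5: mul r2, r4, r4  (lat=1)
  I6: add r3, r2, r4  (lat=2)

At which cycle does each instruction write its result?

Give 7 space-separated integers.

Answer: 3 4 6 5 8 7 9

Derivation:
I0 add r4: issue@1 deps=(None,None) exec_start@1 write@3
I1 add r2: issue@2 deps=(None,0) exec_start@3 write@4
I2 add r4: issue@3 deps=(None,1) exec_start@4 write@6
I3 add r2: issue@4 deps=(None,None) exec_start@4 write@5
I4 add r3: issue@5 deps=(3,2) exec_start@6 write@8
I5 mul r2: issue@6 deps=(2,2) exec_start@6 write@7
I6 add r3: issue@7 deps=(5,2) exec_start@7 write@9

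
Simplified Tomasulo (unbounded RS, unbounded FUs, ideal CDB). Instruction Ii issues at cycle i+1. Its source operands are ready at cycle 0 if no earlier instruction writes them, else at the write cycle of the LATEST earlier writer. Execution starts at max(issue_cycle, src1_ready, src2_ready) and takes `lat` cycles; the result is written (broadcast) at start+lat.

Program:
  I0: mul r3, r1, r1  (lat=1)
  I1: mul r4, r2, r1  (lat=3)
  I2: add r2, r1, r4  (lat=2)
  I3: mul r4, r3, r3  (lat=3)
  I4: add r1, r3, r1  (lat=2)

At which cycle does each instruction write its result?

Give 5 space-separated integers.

I0 mul r3: issue@1 deps=(None,None) exec_start@1 write@2
I1 mul r4: issue@2 deps=(None,None) exec_start@2 write@5
I2 add r2: issue@3 deps=(None,1) exec_start@5 write@7
I3 mul r4: issue@4 deps=(0,0) exec_start@4 write@7
I4 add r1: issue@5 deps=(0,None) exec_start@5 write@7

Answer: 2 5 7 7 7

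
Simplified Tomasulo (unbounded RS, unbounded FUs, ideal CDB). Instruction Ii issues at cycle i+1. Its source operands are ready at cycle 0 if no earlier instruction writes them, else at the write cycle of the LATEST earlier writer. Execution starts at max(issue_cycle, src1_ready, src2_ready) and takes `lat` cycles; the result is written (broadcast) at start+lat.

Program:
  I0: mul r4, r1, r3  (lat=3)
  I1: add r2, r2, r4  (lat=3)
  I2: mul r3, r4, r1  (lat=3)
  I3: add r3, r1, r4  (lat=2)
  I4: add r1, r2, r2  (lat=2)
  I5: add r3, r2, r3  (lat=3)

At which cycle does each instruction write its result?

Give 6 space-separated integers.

Answer: 4 7 7 6 9 10

Derivation:
I0 mul r4: issue@1 deps=(None,None) exec_start@1 write@4
I1 add r2: issue@2 deps=(None,0) exec_start@4 write@7
I2 mul r3: issue@3 deps=(0,None) exec_start@4 write@7
I3 add r3: issue@4 deps=(None,0) exec_start@4 write@6
I4 add r1: issue@5 deps=(1,1) exec_start@7 write@9
I5 add r3: issue@6 deps=(1,3) exec_start@7 write@10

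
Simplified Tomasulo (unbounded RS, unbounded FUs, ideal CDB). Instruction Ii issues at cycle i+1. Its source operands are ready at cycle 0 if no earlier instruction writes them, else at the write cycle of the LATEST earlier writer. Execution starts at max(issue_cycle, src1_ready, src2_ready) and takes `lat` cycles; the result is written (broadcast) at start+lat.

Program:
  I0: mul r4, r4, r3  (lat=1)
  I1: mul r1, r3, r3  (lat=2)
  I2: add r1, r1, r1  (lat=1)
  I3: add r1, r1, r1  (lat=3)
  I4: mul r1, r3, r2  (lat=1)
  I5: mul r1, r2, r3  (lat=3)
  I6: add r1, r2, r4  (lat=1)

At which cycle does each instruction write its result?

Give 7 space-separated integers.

I0 mul r4: issue@1 deps=(None,None) exec_start@1 write@2
I1 mul r1: issue@2 deps=(None,None) exec_start@2 write@4
I2 add r1: issue@3 deps=(1,1) exec_start@4 write@5
I3 add r1: issue@4 deps=(2,2) exec_start@5 write@8
I4 mul r1: issue@5 deps=(None,None) exec_start@5 write@6
I5 mul r1: issue@6 deps=(None,None) exec_start@6 write@9
I6 add r1: issue@7 deps=(None,0) exec_start@7 write@8

Answer: 2 4 5 8 6 9 8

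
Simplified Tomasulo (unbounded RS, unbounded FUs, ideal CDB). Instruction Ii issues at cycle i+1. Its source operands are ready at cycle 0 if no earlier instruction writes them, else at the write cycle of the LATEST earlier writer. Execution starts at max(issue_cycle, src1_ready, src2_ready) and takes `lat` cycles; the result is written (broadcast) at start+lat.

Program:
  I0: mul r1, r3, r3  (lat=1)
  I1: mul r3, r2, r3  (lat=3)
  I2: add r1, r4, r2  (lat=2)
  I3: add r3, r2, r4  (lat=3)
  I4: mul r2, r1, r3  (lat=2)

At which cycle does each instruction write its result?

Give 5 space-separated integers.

I0 mul r1: issue@1 deps=(None,None) exec_start@1 write@2
I1 mul r3: issue@2 deps=(None,None) exec_start@2 write@5
I2 add r1: issue@3 deps=(None,None) exec_start@3 write@5
I3 add r3: issue@4 deps=(None,None) exec_start@4 write@7
I4 mul r2: issue@5 deps=(2,3) exec_start@7 write@9

Answer: 2 5 5 7 9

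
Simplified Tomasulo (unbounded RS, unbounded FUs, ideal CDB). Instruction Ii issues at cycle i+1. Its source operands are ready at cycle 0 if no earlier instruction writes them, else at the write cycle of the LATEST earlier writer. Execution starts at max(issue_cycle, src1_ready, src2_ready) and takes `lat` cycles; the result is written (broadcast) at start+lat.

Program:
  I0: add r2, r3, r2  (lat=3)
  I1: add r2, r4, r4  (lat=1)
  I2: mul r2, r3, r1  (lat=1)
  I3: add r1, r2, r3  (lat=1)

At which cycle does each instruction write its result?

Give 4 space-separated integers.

I0 add r2: issue@1 deps=(None,None) exec_start@1 write@4
I1 add r2: issue@2 deps=(None,None) exec_start@2 write@3
I2 mul r2: issue@3 deps=(None,None) exec_start@3 write@4
I3 add r1: issue@4 deps=(2,None) exec_start@4 write@5

Answer: 4 3 4 5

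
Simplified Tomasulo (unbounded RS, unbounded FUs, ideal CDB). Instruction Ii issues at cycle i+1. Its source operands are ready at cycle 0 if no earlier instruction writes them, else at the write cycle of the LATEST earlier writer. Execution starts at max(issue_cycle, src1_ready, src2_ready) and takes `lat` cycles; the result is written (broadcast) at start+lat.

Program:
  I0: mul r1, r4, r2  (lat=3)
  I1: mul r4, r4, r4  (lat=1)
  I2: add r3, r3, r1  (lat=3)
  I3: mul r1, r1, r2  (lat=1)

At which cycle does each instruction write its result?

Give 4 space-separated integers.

Answer: 4 3 7 5

Derivation:
I0 mul r1: issue@1 deps=(None,None) exec_start@1 write@4
I1 mul r4: issue@2 deps=(None,None) exec_start@2 write@3
I2 add r3: issue@3 deps=(None,0) exec_start@4 write@7
I3 mul r1: issue@4 deps=(0,None) exec_start@4 write@5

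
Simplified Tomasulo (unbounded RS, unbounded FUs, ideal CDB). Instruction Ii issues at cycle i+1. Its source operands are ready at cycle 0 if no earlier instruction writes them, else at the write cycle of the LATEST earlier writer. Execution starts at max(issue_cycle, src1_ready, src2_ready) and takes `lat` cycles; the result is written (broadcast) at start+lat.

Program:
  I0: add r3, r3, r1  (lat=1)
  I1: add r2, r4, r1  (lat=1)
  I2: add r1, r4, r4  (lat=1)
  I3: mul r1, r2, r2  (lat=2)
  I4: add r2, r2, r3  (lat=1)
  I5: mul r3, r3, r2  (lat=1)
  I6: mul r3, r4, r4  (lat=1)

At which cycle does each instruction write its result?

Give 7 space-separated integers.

I0 add r3: issue@1 deps=(None,None) exec_start@1 write@2
I1 add r2: issue@2 deps=(None,None) exec_start@2 write@3
I2 add r1: issue@3 deps=(None,None) exec_start@3 write@4
I3 mul r1: issue@4 deps=(1,1) exec_start@4 write@6
I4 add r2: issue@5 deps=(1,0) exec_start@5 write@6
I5 mul r3: issue@6 deps=(0,4) exec_start@6 write@7
I6 mul r3: issue@7 deps=(None,None) exec_start@7 write@8

Answer: 2 3 4 6 6 7 8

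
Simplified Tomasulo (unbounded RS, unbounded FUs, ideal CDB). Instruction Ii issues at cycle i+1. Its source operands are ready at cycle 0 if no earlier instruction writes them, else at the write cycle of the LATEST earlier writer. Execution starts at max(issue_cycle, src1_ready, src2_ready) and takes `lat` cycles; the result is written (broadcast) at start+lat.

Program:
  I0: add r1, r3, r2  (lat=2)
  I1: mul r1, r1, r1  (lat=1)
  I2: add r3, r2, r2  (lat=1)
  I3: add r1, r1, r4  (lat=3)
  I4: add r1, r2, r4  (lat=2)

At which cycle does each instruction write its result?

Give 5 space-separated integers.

Answer: 3 4 4 7 7

Derivation:
I0 add r1: issue@1 deps=(None,None) exec_start@1 write@3
I1 mul r1: issue@2 deps=(0,0) exec_start@3 write@4
I2 add r3: issue@3 deps=(None,None) exec_start@3 write@4
I3 add r1: issue@4 deps=(1,None) exec_start@4 write@7
I4 add r1: issue@5 deps=(None,None) exec_start@5 write@7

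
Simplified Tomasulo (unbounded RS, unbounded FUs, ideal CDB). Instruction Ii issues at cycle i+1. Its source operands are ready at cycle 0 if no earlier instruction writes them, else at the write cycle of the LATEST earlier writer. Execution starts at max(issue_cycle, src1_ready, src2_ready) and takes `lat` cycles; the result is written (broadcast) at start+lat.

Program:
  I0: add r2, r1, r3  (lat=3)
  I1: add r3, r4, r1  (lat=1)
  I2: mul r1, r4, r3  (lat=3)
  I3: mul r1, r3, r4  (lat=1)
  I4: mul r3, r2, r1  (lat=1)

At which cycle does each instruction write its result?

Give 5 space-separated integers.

I0 add r2: issue@1 deps=(None,None) exec_start@1 write@4
I1 add r3: issue@2 deps=(None,None) exec_start@2 write@3
I2 mul r1: issue@3 deps=(None,1) exec_start@3 write@6
I3 mul r1: issue@4 deps=(1,None) exec_start@4 write@5
I4 mul r3: issue@5 deps=(0,3) exec_start@5 write@6

Answer: 4 3 6 5 6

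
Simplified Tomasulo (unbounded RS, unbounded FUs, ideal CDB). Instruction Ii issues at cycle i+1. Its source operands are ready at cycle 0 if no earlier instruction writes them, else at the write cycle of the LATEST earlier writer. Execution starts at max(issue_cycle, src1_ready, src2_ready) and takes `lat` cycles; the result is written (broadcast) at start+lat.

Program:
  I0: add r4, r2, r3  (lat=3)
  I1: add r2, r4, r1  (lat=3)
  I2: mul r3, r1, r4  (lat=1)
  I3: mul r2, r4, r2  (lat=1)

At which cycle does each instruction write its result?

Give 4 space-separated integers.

Answer: 4 7 5 8

Derivation:
I0 add r4: issue@1 deps=(None,None) exec_start@1 write@4
I1 add r2: issue@2 deps=(0,None) exec_start@4 write@7
I2 mul r3: issue@3 deps=(None,0) exec_start@4 write@5
I3 mul r2: issue@4 deps=(0,1) exec_start@7 write@8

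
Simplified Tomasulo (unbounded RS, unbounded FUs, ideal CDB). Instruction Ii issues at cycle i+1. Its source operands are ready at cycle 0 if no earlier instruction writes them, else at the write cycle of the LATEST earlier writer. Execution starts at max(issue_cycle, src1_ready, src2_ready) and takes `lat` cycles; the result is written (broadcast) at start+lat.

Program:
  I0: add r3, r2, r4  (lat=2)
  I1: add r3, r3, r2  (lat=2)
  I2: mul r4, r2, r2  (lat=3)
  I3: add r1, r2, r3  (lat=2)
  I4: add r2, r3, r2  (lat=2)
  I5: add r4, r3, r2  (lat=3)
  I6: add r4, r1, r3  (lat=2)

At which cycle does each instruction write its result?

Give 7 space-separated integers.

Answer: 3 5 6 7 7 10 9

Derivation:
I0 add r3: issue@1 deps=(None,None) exec_start@1 write@3
I1 add r3: issue@2 deps=(0,None) exec_start@3 write@5
I2 mul r4: issue@3 deps=(None,None) exec_start@3 write@6
I3 add r1: issue@4 deps=(None,1) exec_start@5 write@7
I4 add r2: issue@5 deps=(1,None) exec_start@5 write@7
I5 add r4: issue@6 deps=(1,4) exec_start@7 write@10
I6 add r4: issue@7 deps=(3,1) exec_start@7 write@9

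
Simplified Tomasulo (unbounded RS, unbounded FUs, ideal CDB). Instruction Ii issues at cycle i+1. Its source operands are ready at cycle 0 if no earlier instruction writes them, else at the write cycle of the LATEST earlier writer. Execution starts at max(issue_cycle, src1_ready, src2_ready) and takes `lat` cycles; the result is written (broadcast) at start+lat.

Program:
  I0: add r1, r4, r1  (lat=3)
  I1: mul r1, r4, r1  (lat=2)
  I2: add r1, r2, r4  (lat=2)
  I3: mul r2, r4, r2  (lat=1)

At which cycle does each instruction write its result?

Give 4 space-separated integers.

Answer: 4 6 5 5

Derivation:
I0 add r1: issue@1 deps=(None,None) exec_start@1 write@4
I1 mul r1: issue@2 deps=(None,0) exec_start@4 write@6
I2 add r1: issue@3 deps=(None,None) exec_start@3 write@5
I3 mul r2: issue@4 deps=(None,None) exec_start@4 write@5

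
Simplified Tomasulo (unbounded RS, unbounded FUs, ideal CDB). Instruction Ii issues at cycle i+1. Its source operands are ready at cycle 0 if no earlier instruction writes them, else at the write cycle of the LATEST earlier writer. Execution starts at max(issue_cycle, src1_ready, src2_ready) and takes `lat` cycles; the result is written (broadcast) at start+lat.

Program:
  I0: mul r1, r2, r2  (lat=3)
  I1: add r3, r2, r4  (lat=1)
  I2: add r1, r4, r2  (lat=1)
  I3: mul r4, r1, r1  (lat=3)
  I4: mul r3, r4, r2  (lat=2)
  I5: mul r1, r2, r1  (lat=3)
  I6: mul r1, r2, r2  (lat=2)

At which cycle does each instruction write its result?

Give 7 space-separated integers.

Answer: 4 3 4 7 9 9 9

Derivation:
I0 mul r1: issue@1 deps=(None,None) exec_start@1 write@4
I1 add r3: issue@2 deps=(None,None) exec_start@2 write@3
I2 add r1: issue@3 deps=(None,None) exec_start@3 write@4
I3 mul r4: issue@4 deps=(2,2) exec_start@4 write@7
I4 mul r3: issue@5 deps=(3,None) exec_start@7 write@9
I5 mul r1: issue@6 deps=(None,2) exec_start@6 write@9
I6 mul r1: issue@7 deps=(None,None) exec_start@7 write@9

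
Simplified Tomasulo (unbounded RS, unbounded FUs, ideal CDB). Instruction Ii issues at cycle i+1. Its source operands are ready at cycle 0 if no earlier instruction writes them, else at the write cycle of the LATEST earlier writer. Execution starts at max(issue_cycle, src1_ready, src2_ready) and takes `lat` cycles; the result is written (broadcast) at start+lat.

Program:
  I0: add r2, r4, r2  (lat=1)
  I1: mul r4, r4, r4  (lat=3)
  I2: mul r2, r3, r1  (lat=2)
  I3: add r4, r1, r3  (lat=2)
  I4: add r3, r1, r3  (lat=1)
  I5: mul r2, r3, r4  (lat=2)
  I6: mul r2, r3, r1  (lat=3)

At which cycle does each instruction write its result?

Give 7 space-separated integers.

I0 add r2: issue@1 deps=(None,None) exec_start@1 write@2
I1 mul r4: issue@2 deps=(None,None) exec_start@2 write@5
I2 mul r2: issue@3 deps=(None,None) exec_start@3 write@5
I3 add r4: issue@4 deps=(None,None) exec_start@4 write@6
I4 add r3: issue@5 deps=(None,None) exec_start@5 write@6
I5 mul r2: issue@6 deps=(4,3) exec_start@6 write@8
I6 mul r2: issue@7 deps=(4,None) exec_start@7 write@10

Answer: 2 5 5 6 6 8 10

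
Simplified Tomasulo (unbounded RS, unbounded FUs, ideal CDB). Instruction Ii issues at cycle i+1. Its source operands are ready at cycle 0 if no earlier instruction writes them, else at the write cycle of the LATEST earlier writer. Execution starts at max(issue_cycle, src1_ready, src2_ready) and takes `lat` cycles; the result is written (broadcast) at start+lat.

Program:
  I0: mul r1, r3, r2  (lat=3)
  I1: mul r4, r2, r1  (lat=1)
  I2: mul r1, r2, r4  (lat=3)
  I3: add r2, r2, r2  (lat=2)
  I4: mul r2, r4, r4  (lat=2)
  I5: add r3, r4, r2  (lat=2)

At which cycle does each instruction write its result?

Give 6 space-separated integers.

Answer: 4 5 8 6 7 9

Derivation:
I0 mul r1: issue@1 deps=(None,None) exec_start@1 write@4
I1 mul r4: issue@2 deps=(None,0) exec_start@4 write@5
I2 mul r1: issue@3 deps=(None,1) exec_start@5 write@8
I3 add r2: issue@4 deps=(None,None) exec_start@4 write@6
I4 mul r2: issue@5 deps=(1,1) exec_start@5 write@7
I5 add r3: issue@6 deps=(1,4) exec_start@7 write@9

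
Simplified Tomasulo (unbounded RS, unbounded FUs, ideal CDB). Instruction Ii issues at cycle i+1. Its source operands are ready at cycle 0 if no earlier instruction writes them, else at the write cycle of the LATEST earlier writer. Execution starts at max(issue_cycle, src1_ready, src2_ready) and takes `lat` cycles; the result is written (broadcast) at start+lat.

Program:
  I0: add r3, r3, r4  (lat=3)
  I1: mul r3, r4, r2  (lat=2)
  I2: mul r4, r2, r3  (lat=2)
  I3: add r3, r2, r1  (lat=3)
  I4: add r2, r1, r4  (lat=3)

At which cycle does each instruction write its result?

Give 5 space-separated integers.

Answer: 4 4 6 7 9

Derivation:
I0 add r3: issue@1 deps=(None,None) exec_start@1 write@4
I1 mul r3: issue@2 deps=(None,None) exec_start@2 write@4
I2 mul r4: issue@3 deps=(None,1) exec_start@4 write@6
I3 add r3: issue@4 deps=(None,None) exec_start@4 write@7
I4 add r2: issue@5 deps=(None,2) exec_start@6 write@9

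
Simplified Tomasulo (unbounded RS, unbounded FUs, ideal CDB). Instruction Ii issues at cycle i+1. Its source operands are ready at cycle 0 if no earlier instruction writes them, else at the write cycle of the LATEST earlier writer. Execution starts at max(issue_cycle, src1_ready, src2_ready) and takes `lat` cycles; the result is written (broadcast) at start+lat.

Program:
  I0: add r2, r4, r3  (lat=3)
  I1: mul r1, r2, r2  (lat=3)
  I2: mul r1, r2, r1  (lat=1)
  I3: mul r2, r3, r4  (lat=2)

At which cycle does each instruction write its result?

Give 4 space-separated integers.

I0 add r2: issue@1 deps=(None,None) exec_start@1 write@4
I1 mul r1: issue@2 deps=(0,0) exec_start@4 write@7
I2 mul r1: issue@3 deps=(0,1) exec_start@7 write@8
I3 mul r2: issue@4 deps=(None,None) exec_start@4 write@6

Answer: 4 7 8 6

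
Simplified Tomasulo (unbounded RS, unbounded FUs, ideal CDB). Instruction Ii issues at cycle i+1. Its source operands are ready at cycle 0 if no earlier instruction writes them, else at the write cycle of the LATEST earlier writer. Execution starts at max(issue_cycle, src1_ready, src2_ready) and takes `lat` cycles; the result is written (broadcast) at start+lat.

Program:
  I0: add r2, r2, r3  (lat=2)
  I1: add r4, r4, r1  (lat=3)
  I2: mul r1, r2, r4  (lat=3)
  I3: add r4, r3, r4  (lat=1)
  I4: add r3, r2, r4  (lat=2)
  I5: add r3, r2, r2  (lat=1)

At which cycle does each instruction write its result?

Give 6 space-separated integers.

Answer: 3 5 8 6 8 7

Derivation:
I0 add r2: issue@1 deps=(None,None) exec_start@1 write@3
I1 add r4: issue@2 deps=(None,None) exec_start@2 write@5
I2 mul r1: issue@3 deps=(0,1) exec_start@5 write@8
I3 add r4: issue@4 deps=(None,1) exec_start@5 write@6
I4 add r3: issue@5 deps=(0,3) exec_start@6 write@8
I5 add r3: issue@6 deps=(0,0) exec_start@6 write@7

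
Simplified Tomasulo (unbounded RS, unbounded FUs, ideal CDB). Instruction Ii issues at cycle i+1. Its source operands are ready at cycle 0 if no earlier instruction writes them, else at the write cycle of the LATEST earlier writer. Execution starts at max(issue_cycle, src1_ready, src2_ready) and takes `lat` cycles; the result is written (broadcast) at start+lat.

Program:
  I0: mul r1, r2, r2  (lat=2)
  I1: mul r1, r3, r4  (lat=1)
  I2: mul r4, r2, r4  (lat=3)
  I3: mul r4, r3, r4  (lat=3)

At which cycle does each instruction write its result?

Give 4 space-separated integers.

Answer: 3 3 6 9

Derivation:
I0 mul r1: issue@1 deps=(None,None) exec_start@1 write@3
I1 mul r1: issue@2 deps=(None,None) exec_start@2 write@3
I2 mul r4: issue@3 deps=(None,None) exec_start@3 write@6
I3 mul r4: issue@4 deps=(None,2) exec_start@6 write@9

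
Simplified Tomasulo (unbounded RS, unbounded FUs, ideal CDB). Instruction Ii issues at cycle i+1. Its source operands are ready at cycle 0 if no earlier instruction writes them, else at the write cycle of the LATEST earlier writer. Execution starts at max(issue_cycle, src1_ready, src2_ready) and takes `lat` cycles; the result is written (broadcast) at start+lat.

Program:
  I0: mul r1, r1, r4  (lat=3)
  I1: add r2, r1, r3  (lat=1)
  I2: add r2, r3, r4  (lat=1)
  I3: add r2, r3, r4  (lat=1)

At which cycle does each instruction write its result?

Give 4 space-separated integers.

Answer: 4 5 4 5

Derivation:
I0 mul r1: issue@1 deps=(None,None) exec_start@1 write@4
I1 add r2: issue@2 deps=(0,None) exec_start@4 write@5
I2 add r2: issue@3 deps=(None,None) exec_start@3 write@4
I3 add r2: issue@4 deps=(None,None) exec_start@4 write@5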